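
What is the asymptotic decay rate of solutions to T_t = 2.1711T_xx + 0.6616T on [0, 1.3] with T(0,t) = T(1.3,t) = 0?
Eigenvalues: λₙ = 2.1711n²π²/1.3² - 0.6616.
First three modes:
  n=1: λ₁ = 2.1711π²/1.3² - 0.6616 ≈ 12.018
  n=2: λ₂ = 8.6844π²/1.3² - 0.6616 ≈ 50.055
  n=3: λ₃ = 19.5399π²/1.3² - 0.6616 ≈ 113.451
Since 2.1711π²/1.3² ≈ 12.679 > 0.6616, all λₙ > 0.
The n=1 mode decays slowest → dominates as t → ∞.
Asymptotic: T ~ c₁ sin(πx/1.3) e^{-λ₁t} with decay rate λ₁ ≈ 12.018.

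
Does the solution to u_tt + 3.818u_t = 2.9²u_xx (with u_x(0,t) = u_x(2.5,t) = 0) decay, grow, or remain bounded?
u → constant (steady state). Damping (γ=3.818) dissipates the nonconstant modes; with Neumann BCs the spatial average obeys M''+γM'=0 and tends to a finite limit.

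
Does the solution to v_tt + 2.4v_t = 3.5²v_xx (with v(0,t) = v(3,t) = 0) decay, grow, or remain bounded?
v → 0. Damping (γ=2.4) dissipates energy; oscillations decay exponentially.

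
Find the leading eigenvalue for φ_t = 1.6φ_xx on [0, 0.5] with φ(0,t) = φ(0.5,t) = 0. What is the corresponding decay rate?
Eigenvalues: λₙ = 1.6n²π²/0.5².
First three modes:
  n=1: λ₁ = 1.6π²/0.5² ≈ 63.165
  n=2: λ₂ = 6.4π²/0.5² ≈ 252.662 (4× faster decay)
  n=3: λ₃ = 14.4π²/0.5² ≈ 568.489 (9× faster decay)
As t → ∞, higher modes decay exponentially faster. The n=1 mode dominates: φ ~ c₁ sin(πx/0.5) e^{-λ₁t}.
Decay rate: λ₁ = 1.6π²/0.5² ≈ 63.165.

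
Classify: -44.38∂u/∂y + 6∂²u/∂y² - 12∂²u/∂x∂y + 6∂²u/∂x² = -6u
Rewriting in standard form: 6∂²u/∂x² - 12∂²u/∂x∂y + 6∂²u/∂y² - 44.38∂u/∂y + 6u = 0. Parabolic (discriminant = 0).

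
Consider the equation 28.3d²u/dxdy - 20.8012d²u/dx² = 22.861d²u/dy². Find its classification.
Rewriting in standard form: -20.8012d²u/dx² + 28.3d²u/dxdy - 22.861d²u/dy² = 0. Elliptic. (A = -20.8012, B = 28.3, C = -22.861 gives B² - 4AC = -1101.2549328.)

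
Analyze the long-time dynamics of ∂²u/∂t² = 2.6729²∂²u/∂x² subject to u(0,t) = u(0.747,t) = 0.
Long-time behavior: u oscillates (no decay). Energy is conserved; the solution oscillates indefinitely as standing waves.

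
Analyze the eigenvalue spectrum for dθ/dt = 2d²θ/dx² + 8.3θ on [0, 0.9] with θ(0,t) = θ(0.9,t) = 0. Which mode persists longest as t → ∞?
Eigenvalues: λₙ = 2n²π²/0.9² - 8.3.
First three modes:
  n=1: λ₁ = 2π²/0.9² - 8.3 ≈ 16.069
  n=2: λ₂ = 8π²/0.9² - 8.3 ≈ 89.178
  n=3: λ₃ = 18π²/0.9² - 8.3 ≈ 211.025
Since 2π²/0.9² ≈ 24.369 > 8.3, all λₙ > 0.
The n=1 mode decays slowest → dominates as t → ∞.
Asymptotic: θ ~ c₁ sin(πx/0.9) e^{-λ₁t} with decay rate λ₁ ≈ 16.069.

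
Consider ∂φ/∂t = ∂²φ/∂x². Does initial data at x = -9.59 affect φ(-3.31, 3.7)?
Yes, for any finite x. The heat equation has infinite propagation speed, so all initial data affects all points at any t > 0.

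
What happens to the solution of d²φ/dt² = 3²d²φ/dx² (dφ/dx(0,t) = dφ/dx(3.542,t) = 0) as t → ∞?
φ oscillates about a mean that drifts linearly in t (generically unbounded; no decay). There is no damping, so the nonconstant modes persist as standing waves (energy conserved, no decay). But with Neumann conditions at both ends the constant mode has eigenvalue 0: the spatial mean M(t) of φ satisfies M'' = 0, so M(t) = M(0) + M'(0)·t. Unless the initial velocity has zero mean (∫φ_t(x,0)dx = 0), the solution grows linearly in t (unbounded, though not exponentially); if it does have zero mean, the solution stays bounded and simply oscillates.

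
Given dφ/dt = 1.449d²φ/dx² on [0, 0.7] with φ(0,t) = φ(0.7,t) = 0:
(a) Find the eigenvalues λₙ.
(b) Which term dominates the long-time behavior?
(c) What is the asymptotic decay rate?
Eigenvalues: λₙ = 1.449n²π²/0.7².
First three modes:
  n=1: λ₁ = 1.449π²/0.7² ≈ 29.186
  n=2: λ₂ = 5.796π²/0.7² ≈ 116.743 (4× faster decay)
  n=3: λ₃ = 13.041π²/0.7² ≈ 262.672 (9× faster decay)
As t → ∞, higher modes decay exponentially faster. The n=1 mode dominates: φ ~ c₁ sin(πx/0.7) e^{-λ₁t}.
Decay rate: λ₁ = 1.449π²/0.7² ≈ 29.186.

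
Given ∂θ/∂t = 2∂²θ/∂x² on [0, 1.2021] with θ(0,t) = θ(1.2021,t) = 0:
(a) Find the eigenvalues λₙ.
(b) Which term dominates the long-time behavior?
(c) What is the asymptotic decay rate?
Eigenvalues: λₙ = 2n²π²/1.2021².
First three modes:
  n=1: λ₁ = 2π²/1.2021² ≈ 13.66
  n=2: λ₂ = 8π²/1.2021² ≈ 54.64 (4× faster decay)
  n=3: λ₃ = 18π²/1.2021² ≈ 122.939 (9× faster decay)
As t → ∞, higher modes decay exponentially faster. The n=1 mode dominates: θ ~ c₁ sin(πx/1.2021) e^{-λ₁t}.
Decay rate: λ₁ = 2π²/1.2021² ≈ 13.66.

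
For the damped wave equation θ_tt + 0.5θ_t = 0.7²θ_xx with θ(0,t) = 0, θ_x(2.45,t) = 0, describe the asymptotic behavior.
θ → 0. Damping (γ=0.5) dissipates energy; oscillations decay exponentially.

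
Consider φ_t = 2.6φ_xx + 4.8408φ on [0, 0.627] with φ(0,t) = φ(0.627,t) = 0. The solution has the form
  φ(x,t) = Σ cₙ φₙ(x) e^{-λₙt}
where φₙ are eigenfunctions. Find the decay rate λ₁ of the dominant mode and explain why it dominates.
Eigenvalues: λₙ = 2.6n²π²/0.627² - 4.8408.
First three modes:
  n=1: λ₁ = 2.6π²/0.627² - 4.8408 ≈ 60.433
  n=2: λ₂ = 10.4π²/0.627² - 4.8408 ≈ 256.254
  n=3: λ₃ = 23.4π²/0.627² - 4.8408 ≈ 582.622
Since 2.6π²/0.627² ≈ 65.274 > 4.8408, all λₙ > 0.
The n=1 mode decays slowest → dominates as t → ∞.
Asymptotic: φ ~ c₁ sin(πx/0.627) e^{-λ₁t} with decay rate λ₁ ≈ 60.433.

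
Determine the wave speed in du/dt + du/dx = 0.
Speed = 1. Information travels along x - 1t = const (rightward).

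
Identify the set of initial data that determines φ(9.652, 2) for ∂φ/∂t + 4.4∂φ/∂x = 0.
A single point: x = 0.852. The characteristic through (9.652, 2) is x - 4.4t = const, so x = 9.652 - 4.4·2 = 0.852.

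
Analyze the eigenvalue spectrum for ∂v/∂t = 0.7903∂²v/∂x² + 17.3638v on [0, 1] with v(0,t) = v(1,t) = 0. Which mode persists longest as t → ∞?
Eigenvalues: λₙ = 0.7903n²π²/1² - 17.3638.
First three modes:
  n=1: λ₁ = 0.7903π² - 17.3638 ≈ -9.564
  n=2: λ₂ = 3.1612π² - 17.3638 ≈ 13.836
  n=3: λ₃ = 7.1127π² - 17.3638 ≈ 52.836
Since 0.7903π² ≈ 7.8 < 17.3638, λ₁ < 0.
The n=1 mode grows fastest (−λₙ is largest for n=1) → dominates.
Asymptotic: v ~ c₁ sin(πx/1) e^{9.564t} (exponential growth at rate −λ₁ ≈ 9.564).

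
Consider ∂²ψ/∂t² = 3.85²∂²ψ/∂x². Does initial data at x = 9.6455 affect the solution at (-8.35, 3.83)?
No. The domain of dependence is [-23.0955, 6.3955], and 9.6455 is outside this interval.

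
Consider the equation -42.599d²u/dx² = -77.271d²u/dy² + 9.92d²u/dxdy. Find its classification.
Rewriting in standard form: -42.599d²u/dx² - 9.92d²u/dxdy + 77.271d²u/dy² = 0. Hyperbolic. (A = -42.599, B = -9.92, C = 77.271 gives B² - 4AC = 13265.075716.)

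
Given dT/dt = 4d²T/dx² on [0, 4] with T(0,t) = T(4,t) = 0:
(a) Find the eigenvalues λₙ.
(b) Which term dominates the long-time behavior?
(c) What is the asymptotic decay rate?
Eigenvalues: λₙ = 4n²π²/4².
First three modes:
  n=1: λ₁ = 4π²/4² ≈ 2.467
  n=2: λ₂ = 16π²/4² ≈ 9.87 (4× faster decay)
  n=3: λ₃ = 36π²/4² ≈ 22.207 (9× faster decay)
As t → ∞, higher modes decay exponentially faster. The n=1 mode dominates: T ~ c₁ sin(πx/4) e^{-λ₁t}.
Decay rate: λ₁ = 4π²/4² ≈ 2.467.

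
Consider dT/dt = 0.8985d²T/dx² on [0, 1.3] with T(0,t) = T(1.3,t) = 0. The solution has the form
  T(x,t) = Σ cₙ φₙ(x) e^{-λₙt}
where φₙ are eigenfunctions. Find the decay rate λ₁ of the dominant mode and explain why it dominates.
Eigenvalues: λₙ = 0.8985n²π²/1.3².
First three modes:
  n=1: λ₁ = 0.8985π²/1.3² ≈ 5.247
  n=2: λ₂ = 3.594π²/1.3² ≈ 20.989 (4× faster decay)
  n=3: λ₃ = 8.0865π²/1.3² ≈ 47.225 (9× faster decay)
As t → ∞, higher modes decay exponentially faster. The n=1 mode dominates: T ~ c₁ sin(πx/1.3) e^{-λ₁t}.
Decay rate: λ₁ = 0.8985π²/1.3² ≈ 5.247.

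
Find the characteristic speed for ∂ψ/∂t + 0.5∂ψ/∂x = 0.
Speed = 0.5. Information travels along x - 0.5t = const (rightward).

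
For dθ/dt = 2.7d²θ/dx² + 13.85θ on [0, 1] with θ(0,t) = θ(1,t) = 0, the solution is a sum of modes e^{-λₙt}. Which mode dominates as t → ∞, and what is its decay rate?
Eigenvalues: λₙ = 2.7n²π²/1² - 13.85.
First three modes:
  n=1: λ₁ = 2.7π² - 13.85 ≈ 12.798
  n=2: λ₂ = 10.8π² - 13.85 ≈ 92.742
  n=3: λ₃ = 24.3π² - 13.85 ≈ 225.981
Since 2.7π² ≈ 26.648 > 13.85, all λₙ > 0.
The n=1 mode decays slowest → dominates as t → ∞.
Asymptotic: θ ~ c₁ sin(πx/1) e^{-λ₁t} with decay rate λ₁ ≈ 12.798.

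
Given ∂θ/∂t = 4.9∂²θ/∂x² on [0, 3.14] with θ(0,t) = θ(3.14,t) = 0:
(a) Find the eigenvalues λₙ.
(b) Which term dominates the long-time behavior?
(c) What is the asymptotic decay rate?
Eigenvalues: λₙ = 4.9n²π²/3.14².
First three modes:
  n=1: λ₁ = 4.9π²/3.14² ≈ 4.905
  n=2: λ₂ = 19.6π²/3.14² ≈ 19.62 (4× faster decay)
  n=3: λ₃ = 44.1π²/3.14² ≈ 44.145 (9× faster decay)
As t → ∞, higher modes decay exponentially faster. The n=1 mode dominates: θ ~ c₁ sin(πx/3.14) e^{-λ₁t}.
Decay rate: λ₁ = 4.9π²/3.14² ≈ 4.905.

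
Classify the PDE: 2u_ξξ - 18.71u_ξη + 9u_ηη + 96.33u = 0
A = 2, B = -18.71, C = 9. Discriminant B² - 4AC = 278.0641. Since 278.0641 > 0, hyperbolic.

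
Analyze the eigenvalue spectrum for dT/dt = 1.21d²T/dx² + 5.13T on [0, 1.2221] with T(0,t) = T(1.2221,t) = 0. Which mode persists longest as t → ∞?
Eigenvalues: λₙ = 1.21n²π²/1.2221² - 5.13.
First three modes:
  n=1: λ₁ = 1.21π²/1.2221² - 5.13 ≈ 2.866
  n=2: λ₂ = 4.84π²/1.2221² - 5.13 ≈ 26.854
  n=3: λ₃ = 10.89π²/1.2221² - 5.13 ≈ 66.834
Since 1.21π²/1.2221² ≈ 7.996 > 5.13, all λₙ > 0.
The n=1 mode decays slowest → dominates as t → ∞.
Asymptotic: T ~ c₁ sin(πx/1.2221) e^{-λ₁t} with decay rate λ₁ ≈ 2.866.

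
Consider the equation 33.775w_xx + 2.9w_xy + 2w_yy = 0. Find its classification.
Elliptic. (A = 33.775, B = 2.9, C = 2 gives B² - 4AC = -261.79.)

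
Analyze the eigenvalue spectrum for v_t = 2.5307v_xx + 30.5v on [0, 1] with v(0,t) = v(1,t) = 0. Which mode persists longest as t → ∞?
Eigenvalues: λₙ = 2.5307n²π²/1² - 30.5.
First three modes:
  n=1: λ₁ = 2.5307π² - 30.5 ≈ -5.523
  n=2: λ₂ = 10.1228π² - 30.5 ≈ 69.408
  n=3: λ₃ = 22.7763π² - 30.5 ≈ 194.293
Since 2.5307π² ≈ 24.977 < 30.5, λ₁ < 0.
The n=1 mode grows fastest (−λₙ is largest for n=1) → dominates.
Asymptotic: v ~ c₁ sin(πx/1) e^{5.523t} (exponential growth at rate −λ₁ ≈ 5.523).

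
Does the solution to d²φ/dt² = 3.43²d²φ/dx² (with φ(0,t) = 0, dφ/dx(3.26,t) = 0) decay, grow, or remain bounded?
φ oscillates (no decay). Energy is conserved; the solution oscillates indefinitely as standing waves.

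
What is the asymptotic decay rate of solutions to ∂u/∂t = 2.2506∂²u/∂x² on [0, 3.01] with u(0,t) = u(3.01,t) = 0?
Eigenvalues: λₙ = 2.2506n²π²/3.01².
First three modes:
  n=1: λ₁ = 2.2506π²/3.01² ≈ 2.452
  n=2: λ₂ = 9.0024π²/3.01² ≈ 9.807 (4× faster decay)
  n=3: λ₃ = 20.2554π²/3.01² ≈ 22.065 (9× faster decay)
As t → ∞, higher modes decay exponentially faster. The n=1 mode dominates: u ~ c₁ sin(πx/3.01) e^{-λ₁t}.
Decay rate: λ₁ = 2.2506π²/3.01² ≈ 2.452.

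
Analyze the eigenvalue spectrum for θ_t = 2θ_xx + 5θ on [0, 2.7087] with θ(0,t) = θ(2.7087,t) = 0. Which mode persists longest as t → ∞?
Eigenvalues: λₙ = 2n²π²/2.7087² - 5.
First three modes:
  n=1: λ₁ = 2π²/2.7087² - 5 ≈ -2.31
  n=2: λ₂ = 8π²/2.7087² - 5 ≈ 5.761
  n=3: λ₃ = 18π²/2.7087² - 5 ≈ 19.213
Since 2π²/2.7087² ≈ 2.69 < 5, λ₁ < 0.
The n=1 mode grows fastest (−λₙ is largest for n=1) → dominates.
Asymptotic: θ ~ c₁ sin(πx/2.7087) e^{2.31t} (exponential growth at rate −λ₁ ≈ 2.31).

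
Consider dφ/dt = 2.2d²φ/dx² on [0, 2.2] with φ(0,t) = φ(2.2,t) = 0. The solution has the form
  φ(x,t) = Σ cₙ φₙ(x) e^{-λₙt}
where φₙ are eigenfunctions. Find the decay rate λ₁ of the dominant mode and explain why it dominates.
Eigenvalues: λₙ = 2.2n²π²/2.2².
First three modes:
  n=1: λ₁ = 2.2π²/2.2² ≈ 4.486
  n=2: λ₂ = 8.8π²/2.2² ≈ 17.945 (4× faster decay)
  n=3: λ₃ = 19.8π²/2.2² ≈ 40.376 (9× faster decay)
As t → ∞, higher modes decay exponentially faster. The n=1 mode dominates: φ ~ c₁ sin(πx/2.2) e^{-λ₁t}.
Decay rate: λ₁ = 2.2π²/2.2² ≈ 4.486.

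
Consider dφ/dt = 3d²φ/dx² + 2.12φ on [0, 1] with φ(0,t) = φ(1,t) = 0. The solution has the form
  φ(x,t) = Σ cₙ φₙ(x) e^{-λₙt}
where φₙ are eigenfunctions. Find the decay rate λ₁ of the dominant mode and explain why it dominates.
Eigenvalues: λₙ = 3n²π²/1² - 2.12.
First three modes:
  n=1: λ₁ = 3π² - 2.12 ≈ 27.489
  n=2: λ₂ = 12π² - 2.12 ≈ 116.315
  n=3: λ₃ = 27π² - 2.12 ≈ 264.359
Since 3π² ≈ 29.609 > 2.12, all λₙ > 0.
The n=1 mode decays slowest → dominates as t → ∞.
Asymptotic: φ ~ c₁ sin(πx/1) e^{-λ₁t} with decay rate λ₁ ≈ 27.489.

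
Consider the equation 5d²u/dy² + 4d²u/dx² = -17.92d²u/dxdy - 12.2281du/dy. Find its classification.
Rewriting in standard form: 4d²u/dx² + 17.92d²u/dxdy + 5d²u/dy² + 12.2281du/dy = 0. Hyperbolic. (A = 4, B = 17.92, C = 5 gives B² - 4AC = 241.1264.)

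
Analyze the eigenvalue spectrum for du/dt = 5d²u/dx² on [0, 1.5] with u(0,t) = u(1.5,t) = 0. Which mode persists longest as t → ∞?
Eigenvalues: λₙ = 5n²π²/1.5².
First three modes:
  n=1: λ₁ = 5π²/1.5² ≈ 21.932
  n=2: λ₂ = 20π²/1.5² ≈ 87.73 (4× faster decay)
  n=3: λ₃ = 45π²/1.5² ≈ 197.392 (9× faster decay)
As t → ∞, higher modes decay exponentially faster. The n=1 mode dominates: u ~ c₁ sin(πx/1.5) e^{-λ₁t}.
Decay rate: λ₁ = 5π²/1.5² ≈ 21.932.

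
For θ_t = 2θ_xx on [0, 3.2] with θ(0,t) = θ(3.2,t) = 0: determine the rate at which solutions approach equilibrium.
Eigenvalues: λₙ = 2n²π²/3.2².
First three modes:
  n=1: λ₁ = 2π²/3.2² ≈ 1.928
  n=2: λ₂ = 8π²/3.2² ≈ 7.711 (4× faster decay)
  n=3: λ₃ = 18π²/3.2² ≈ 17.349 (9× faster decay)
As t → ∞, higher modes decay exponentially faster. The n=1 mode dominates: θ ~ c₁ sin(πx/3.2) e^{-λ₁t}.
Decay rate: λ₁ = 2π²/3.2² ≈ 1.928.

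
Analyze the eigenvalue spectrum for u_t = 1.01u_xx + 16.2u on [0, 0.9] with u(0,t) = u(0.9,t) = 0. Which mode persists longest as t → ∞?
Eigenvalues: λₙ = 1.01n²π²/0.9² - 16.2.
First three modes:
  n=1: λ₁ = 1.01π²/0.9² - 16.2 ≈ -3.893
  n=2: λ₂ = 4.04π²/0.9² - 16.2 ≈ 33.026
  n=3: λ₃ = 9.09π²/0.9² - 16.2 ≈ 94.559
Since 1.01π²/0.9² ≈ 12.307 < 16.2, λ₁ < 0.
The n=1 mode grows fastest (−λₙ is largest for n=1) → dominates.
Asymptotic: u ~ c₁ sin(πx/0.9) e^{3.893t} (exponential growth at rate −λ₁ ≈ 3.893).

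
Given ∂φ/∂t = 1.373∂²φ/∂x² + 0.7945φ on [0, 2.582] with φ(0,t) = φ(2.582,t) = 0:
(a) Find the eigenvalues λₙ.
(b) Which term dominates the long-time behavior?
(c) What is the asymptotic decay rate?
Eigenvalues: λₙ = 1.373n²π²/2.582² - 0.7945.
First three modes:
  n=1: λ₁ = 1.373π²/2.582² - 0.7945 ≈ 1.238
  n=2: λ₂ = 5.492π²/2.582² - 0.7945 ≈ 7.336
  n=3: λ₃ = 12.357π²/2.582² - 0.7945 ≈ 17.499
Since 1.373π²/2.582² ≈ 2.033 > 0.7945, all λₙ > 0.
The n=1 mode decays slowest → dominates as t → ∞.
Asymptotic: φ ~ c₁ sin(πx/2.582) e^{-λ₁t} with decay rate λ₁ ≈ 1.238.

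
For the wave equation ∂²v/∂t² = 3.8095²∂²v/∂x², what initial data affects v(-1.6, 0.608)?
Domain of dependence: [-3.916176, 0.716176]. Signals travel at speed 3.8095, so data within |x - -1.6| ≤ 3.8095·0.608 = 2.316176 can reach the point.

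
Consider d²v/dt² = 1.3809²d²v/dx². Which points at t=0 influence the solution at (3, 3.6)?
Domain of dependence: [-1.97124, 7.97124]. Signals travel at speed 1.3809, so data within |x - 3| ≤ 1.3809·3.6 = 4.97124 can reach the point.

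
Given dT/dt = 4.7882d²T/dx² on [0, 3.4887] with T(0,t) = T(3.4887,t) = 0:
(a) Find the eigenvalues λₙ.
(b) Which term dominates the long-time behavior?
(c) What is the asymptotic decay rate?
Eigenvalues: λₙ = 4.7882n²π²/3.4887².
First three modes:
  n=1: λ₁ = 4.7882π²/3.4887² ≈ 3.883
  n=2: λ₂ = 19.1528π²/3.4887² ≈ 15.531 (4× faster decay)
  n=3: λ₃ = 43.0938π²/3.4887² ≈ 34.945 (9× faster decay)
As t → ∞, higher modes decay exponentially faster. The n=1 mode dominates: T ~ c₁ sin(πx/3.4887) e^{-λ₁t}.
Decay rate: λ₁ = 4.7882π²/3.4887² ≈ 3.883.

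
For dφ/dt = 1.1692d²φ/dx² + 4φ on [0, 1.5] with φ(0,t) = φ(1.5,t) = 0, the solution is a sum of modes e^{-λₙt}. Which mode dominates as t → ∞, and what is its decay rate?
Eigenvalues: λₙ = 1.1692n²π²/1.5² - 4.
First three modes:
  n=1: λ₁ = 1.1692π²/1.5² - 4 ≈ 1.129
  n=2: λ₂ = 4.6768π²/1.5² - 4 ≈ 16.515
  n=3: λ₃ = 10.5228π²/1.5² - 4 ≈ 42.158
Since 1.1692π²/1.5² ≈ 5.129 > 4, all λₙ > 0.
The n=1 mode decays slowest → dominates as t → ∞.
Asymptotic: φ ~ c₁ sin(πx/1.5) e^{-λ₁t} with decay rate λ₁ ≈ 1.129.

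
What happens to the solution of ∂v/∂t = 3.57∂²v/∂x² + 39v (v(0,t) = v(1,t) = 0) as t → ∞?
v grows unboundedly. Reaction dominates diffusion (r=39 > κπ²/L²≈35.23); solution grows exponentially.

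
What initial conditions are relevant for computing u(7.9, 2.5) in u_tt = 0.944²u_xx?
Domain of dependence: [5.54, 10.26]. Signals travel at speed 0.944, so data within |x - 7.9| ≤ 0.944·2.5 = 2.36 can reach the point.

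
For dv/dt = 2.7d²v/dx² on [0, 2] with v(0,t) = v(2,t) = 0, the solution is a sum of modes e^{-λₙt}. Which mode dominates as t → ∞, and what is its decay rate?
Eigenvalues: λₙ = 2.7n²π²/2².
First three modes:
  n=1: λ₁ = 2.7π²/2² ≈ 6.662
  n=2: λ₂ = 10.8π²/2² ≈ 26.648 (4× faster decay)
  n=3: λ₃ = 24.3π²/2² ≈ 59.958 (9× faster decay)
As t → ∞, higher modes decay exponentially faster. The n=1 mode dominates: v ~ c₁ sin(πx/2) e^{-λ₁t}.
Decay rate: λ₁ = 2.7π²/2² ≈ 6.662.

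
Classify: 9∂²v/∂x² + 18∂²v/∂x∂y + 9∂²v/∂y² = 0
Parabolic (discriminant = 0).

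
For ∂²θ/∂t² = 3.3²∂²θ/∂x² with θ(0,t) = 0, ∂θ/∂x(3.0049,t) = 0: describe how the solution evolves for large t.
θ oscillates (no decay). Energy is conserved; the solution oscillates indefinitely as standing waves.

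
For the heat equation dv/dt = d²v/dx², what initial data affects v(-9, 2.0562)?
The entire real line. The heat equation has infinite propagation speed: any initial disturbance instantly affects all points (though exponentially small far away).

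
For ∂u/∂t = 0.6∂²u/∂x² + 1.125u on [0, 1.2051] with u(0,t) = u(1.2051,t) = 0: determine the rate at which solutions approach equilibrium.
Eigenvalues: λₙ = 0.6n²π²/1.2051² - 1.125.
First three modes:
  n=1: λ₁ = 0.6π²/1.2051² - 1.125 ≈ 2.953
  n=2: λ₂ = 2.4π²/1.2051² - 1.125 ≈ 15.185
  n=3: λ₃ = 5.4π²/1.2051² - 1.125 ≈ 35.573
Since 0.6π²/1.2051² ≈ 4.078 > 1.125, all λₙ > 0.
The n=1 mode decays slowest → dominates as t → ∞.
Asymptotic: u ~ c₁ sin(πx/1.2051) e^{-λ₁t} with decay rate λ₁ ≈ 2.953.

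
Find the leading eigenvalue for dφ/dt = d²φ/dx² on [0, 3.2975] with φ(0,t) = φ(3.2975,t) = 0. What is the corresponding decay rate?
Eigenvalues: λₙ = n²π²/3.2975².
First three modes:
  n=1: λ₁ = π²/3.2975² ≈ 0.908
  n=2: λ₂ = 4π²/3.2975² ≈ 3.631 (4× faster decay)
  n=3: λ₃ = 9π²/3.2975² ≈ 8.169 (9× faster decay)
As t → ∞, higher modes decay exponentially faster. The n=1 mode dominates: φ ~ c₁ sin(πx/3.2975) e^{-λ₁t}.
Decay rate: λ₁ = π²/3.2975² ≈ 0.908.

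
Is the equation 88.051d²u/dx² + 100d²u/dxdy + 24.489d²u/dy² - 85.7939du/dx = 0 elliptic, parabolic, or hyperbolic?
Computing B² - 4AC with A = 88.051, B = 100, C = 24.489: discriminant = 1374.876244 (positive). Answer: hyperbolic.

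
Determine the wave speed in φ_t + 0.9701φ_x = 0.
Speed = 0.9701. Information travels along x - 0.9701t = const (rightward).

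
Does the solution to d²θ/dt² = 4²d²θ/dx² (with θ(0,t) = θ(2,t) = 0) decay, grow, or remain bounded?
θ oscillates (no decay). Energy is conserved; the solution oscillates indefinitely as standing waves.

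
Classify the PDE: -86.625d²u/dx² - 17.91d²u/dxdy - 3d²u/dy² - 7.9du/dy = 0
A = -86.625, B = -17.91, C = -3. Discriminant B² - 4AC = -718.7319. Since -718.7319 < 0, elliptic.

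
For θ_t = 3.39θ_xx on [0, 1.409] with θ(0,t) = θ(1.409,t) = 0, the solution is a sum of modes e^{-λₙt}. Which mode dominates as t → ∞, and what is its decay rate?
Eigenvalues: λₙ = 3.39n²π²/1.409².
First three modes:
  n=1: λ₁ = 3.39π²/1.409² ≈ 16.853
  n=2: λ₂ = 13.56π²/1.409² ≈ 67.412 (4× faster decay)
  n=3: λ₃ = 30.51π²/1.409² ≈ 151.677 (9× faster decay)
As t → ∞, higher modes decay exponentially faster. The n=1 mode dominates: θ ~ c₁ sin(πx/1.409) e^{-λ₁t}.
Decay rate: λ₁ = 3.39π²/1.409² ≈ 16.853.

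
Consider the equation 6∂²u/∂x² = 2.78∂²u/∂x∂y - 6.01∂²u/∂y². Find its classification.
Rewriting in standard form: 6∂²u/∂x² - 2.78∂²u/∂x∂y + 6.01∂²u/∂y² = 0. Elliptic. (A = 6, B = -2.78, C = 6.01 gives B² - 4AC = -136.5116.)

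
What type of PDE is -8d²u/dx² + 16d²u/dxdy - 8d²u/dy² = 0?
With A = -8, B = 16, C = -8, the discriminant is 0. This is a parabolic PDE.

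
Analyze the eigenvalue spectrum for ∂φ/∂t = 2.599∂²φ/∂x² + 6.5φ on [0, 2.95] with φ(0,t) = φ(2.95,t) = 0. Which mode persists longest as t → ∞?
Eigenvalues: λₙ = 2.599n²π²/2.95² - 6.5.
First three modes:
  n=1: λ₁ = 2.599π²/2.95² - 6.5 ≈ -3.552
  n=2: λ₂ = 10.396π²/2.95² - 6.5 ≈ 5.29
  n=3: λ₃ = 23.391π²/2.95² - 6.5 ≈ 20.028
Since 2.599π²/2.95² ≈ 2.948 < 6.5, λ₁ < 0.
The n=1 mode grows fastest (−λₙ is largest for n=1) → dominates.
Asymptotic: φ ~ c₁ sin(πx/2.95) e^{3.552t} (exponential growth at rate −λ₁ ≈ 3.552).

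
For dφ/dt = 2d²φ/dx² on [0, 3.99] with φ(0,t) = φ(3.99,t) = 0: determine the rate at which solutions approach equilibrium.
Eigenvalues: λₙ = 2n²π²/3.99².
First three modes:
  n=1: λ₁ = 2π²/3.99² ≈ 1.24
  n=2: λ₂ = 8π²/3.99² ≈ 4.96 (4× faster decay)
  n=3: λ₃ = 18π²/3.99² ≈ 11.159 (9× faster decay)
As t → ∞, higher modes decay exponentially faster. The n=1 mode dominates: φ ~ c₁ sin(πx/3.99) e^{-λ₁t}.
Decay rate: λ₁ = 2π²/3.99² ≈ 1.24.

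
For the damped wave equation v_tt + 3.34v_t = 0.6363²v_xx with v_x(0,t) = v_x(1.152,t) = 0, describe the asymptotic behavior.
v → constant (steady state). Damping (γ=3.34) dissipates the nonconstant modes; with Neumann BCs the spatial average obeys M''+γM'=0 and tends to a finite limit.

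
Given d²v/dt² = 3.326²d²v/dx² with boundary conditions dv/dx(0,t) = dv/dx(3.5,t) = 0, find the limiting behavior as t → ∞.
v oscillates about a mean that drifts linearly in t (generically unbounded; no decay). There is no damping, so the nonconstant modes persist as standing waves (energy conserved, no decay). But with Neumann conditions at both ends the constant mode has eigenvalue 0: the spatial mean M(t) of v satisfies M'' = 0, so M(t) = M(0) + M'(0)·t. Unless the initial velocity has zero mean (∫v_t(x,0)dx = 0), the solution grows linearly in t (unbounded, though not exponentially); if it does have zero mean, the solution stays bounded and simply oscillates.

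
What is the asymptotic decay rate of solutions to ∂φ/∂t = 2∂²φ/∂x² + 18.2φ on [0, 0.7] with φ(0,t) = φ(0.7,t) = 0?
Eigenvalues: λₙ = 2n²π²/0.7² - 18.2.
First three modes:
  n=1: λ₁ = 2π²/0.7² - 18.2 ≈ 22.084
  n=2: λ₂ = 8π²/0.7² - 18.2 ≈ 142.936
  n=3: λ₃ = 18π²/0.7² - 18.2 ≈ 344.357
Since 2π²/0.7² ≈ 40.284 > 18.2, all λₙ > 0.
The n=1 mode decays slowest → dominates as t → ∞.
Asymptotic: φ ~ c₁ sin(πx/0.7) e^{-λ₁t} with decay rate λ₁ ≈ 22.084.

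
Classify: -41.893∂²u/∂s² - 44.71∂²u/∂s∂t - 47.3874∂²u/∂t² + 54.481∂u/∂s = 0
Elliptic (discriminant = -5941.8172928).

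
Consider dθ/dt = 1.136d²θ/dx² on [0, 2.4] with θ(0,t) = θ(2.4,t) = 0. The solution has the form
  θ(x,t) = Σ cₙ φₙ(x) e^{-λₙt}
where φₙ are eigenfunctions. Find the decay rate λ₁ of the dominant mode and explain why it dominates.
Eigenvalues: λₙ = 1.136n²π²/2.4².
First three modes:
  n=1: λ₁ = 1.136π²/2.4² ≈ 1.947
  n=2: λ₂ = 4.544π²/2.4² ≈ 7.786 (4× faster decay)
  n=3: λ₃ = 10.224π²/2.4² ≈ 17.519 (9× faster decay)
As t → ∞, higher modes decay exponentially faster. The n=1 mode dominates: θ ~ c₁ sin(πx/2.4) e^{-λ₁t}.
Decay rate: λ₁ = 1.136π²/2.4² ≈ 1.947.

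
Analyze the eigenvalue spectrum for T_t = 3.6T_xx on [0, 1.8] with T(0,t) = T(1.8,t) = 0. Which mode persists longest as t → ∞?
Eigenvalues: λₙ = 3.6n²π²/1.8².
First three modes:
  n=1: λ₁ = 3.6π²/1.8² ≈ 10.966
  n=2: λ₂ = 14.4π²/1.8² ≈ 43.865 (4× faster decay)
  n=3: λ₃ = 32.4π²/1.8² ≈ 98.696 (9× faster decay)
As t → ∞, higher modes decay exponentially faster. The n=1 mode dominates: T ~ c₁ sin(πx/1.8) e^{-λ₁t}.
Decay rate: λ₁ = 3.6π²/1.8² ≈ 10.966.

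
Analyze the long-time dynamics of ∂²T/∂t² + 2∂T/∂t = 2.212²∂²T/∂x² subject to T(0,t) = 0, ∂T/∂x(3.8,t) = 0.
Long-time behavior: T → 0. Damping (γ=2) dissipates energy; oscillations decay exponentially.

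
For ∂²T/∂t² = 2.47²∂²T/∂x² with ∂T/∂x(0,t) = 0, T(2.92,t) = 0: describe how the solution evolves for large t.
T oscillates (no decay). Energy is conserved; the solution oscillates indefinitely as standing waves.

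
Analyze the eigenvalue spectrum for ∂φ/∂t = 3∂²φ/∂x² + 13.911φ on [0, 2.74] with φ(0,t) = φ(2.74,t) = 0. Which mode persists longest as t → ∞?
Eigenvalues: λₙ = 3n²π²/2.74² - 13.911.
First three modes:
  n=1: λ₁ = 3π²/2.74² - 13.911 ≈ -9.967
  n=2: λ₂ = 12π²/2.74² - 13.911 ≈ 1.864
  n=3: λ₃ = 27π²/2.74² - 13.911 ≈ 21.584
Since 3π²/2.74² ≈ 3.944 < 13.911, λ₁ < 0.
The n=1 mode grows fastest (−λₙ is largest for n=1) → dominates.
Asymptotic: φ ~ c₁ sin(πx/2.74) e^{9.967t} (exponential growth at rate −λ₁ ≈ 9.967).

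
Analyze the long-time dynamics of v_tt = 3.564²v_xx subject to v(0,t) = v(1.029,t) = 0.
Long-time behavior: v oscillates (no decay). Energy is conserved; the solution oscillates indefinitely as standing waves.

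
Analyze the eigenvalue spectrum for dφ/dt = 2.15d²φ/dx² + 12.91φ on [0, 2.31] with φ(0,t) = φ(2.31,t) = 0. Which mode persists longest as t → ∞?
Eigenvalues: λₙ = 2.15n²π²/2.31² - 12.91.
First three modes:
  n=1: λ₁ = 2.15π²/2.31² - 12.91 ≈ -8.933
  n=2: λ₂ = 8.6π²/2.31² - 12.91 ≈ 2.996
  n=3: λ₃ = 19.35π²/2.31² - 12.91 ≈ 22.88
Since 2.15π²/2.31² ≈ 3.977 < 12.91, λ₁ < 0.
The n=1 mode grows fastest (−λₙ is largest for n=1) → dominates.
Asymptotic: φ ~ c₁ sin(πx/2.31) e^{8.933t} (exponential growth at rate −λ₁ ≈ 8.933).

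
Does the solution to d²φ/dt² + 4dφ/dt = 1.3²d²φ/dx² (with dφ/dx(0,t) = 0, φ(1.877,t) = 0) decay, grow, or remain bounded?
φ → 0. Damping (γ=4) dissipates energy; oscillations decay exponentially.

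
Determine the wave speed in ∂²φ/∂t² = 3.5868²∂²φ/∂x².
Speed = 3.5868. Information travels along characteristics x = x₀ ± 3.5868t.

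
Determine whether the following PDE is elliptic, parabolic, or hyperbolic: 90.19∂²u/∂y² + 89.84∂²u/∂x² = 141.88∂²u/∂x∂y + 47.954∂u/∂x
Rewriting in standard form: 89.84∂²u/∂x² - 141.88∂²u/∂x∂y + 90.19∂²u/∂y² - 47.954∂u/∂x = 0. Coefficients: A = 89.84, B = -141.88, C = 90.19. B² - 4AC = -12280.744, which is negative, so the equation is elliptic.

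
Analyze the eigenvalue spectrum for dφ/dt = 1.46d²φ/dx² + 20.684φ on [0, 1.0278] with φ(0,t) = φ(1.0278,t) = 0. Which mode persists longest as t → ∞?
Eigenvalues: λₙ = 1.46n²π²/1.0278² - 20.684.
First three modes:
  n=1: λ₁ = 1.46π²/1.0278² - 20.684 ≈ -7.043
  n=2: λ₂ = 5.84π²/1.0278² - 20.684 ≈ 33.879
  n=3: λ₃ = 13.14π²/1.0278² - 20.684 ≈ 102.082
Since 1.46π²/1.0278² ≈ 13.641 < 20.684, λ₁ < 0.
The n=1 mode grows fastest (−λₙ is largest for n=1) → dominates.
Asymptotic: φ ~ c₁ sin(πx/1.0278) e^{7.043t} (exponential growth at rate −λ₁ ≈ 7.043).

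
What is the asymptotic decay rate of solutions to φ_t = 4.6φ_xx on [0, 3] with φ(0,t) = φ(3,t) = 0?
Eigenvalues: λₙ = 4.6n²π²/3².
First three modes:
  n=1: λ₁ = 4.6π²/3² ≈ 5.044
  n=2: λ₂ = 18.4π²/3² ≈ 20.178 (4× faster decay)
  n=3: λ₃ = 41.4π²/3² ≈ 45.4 (9× faster decay)
As t → ∞, higher modes decay exponentially faster. The n=1 mode dominates: φ ~ c₁ sin(πx/3) e^{-λ₁t}.
Decay rate: λ₁ = 4.6π²/3² ≈ 5.044.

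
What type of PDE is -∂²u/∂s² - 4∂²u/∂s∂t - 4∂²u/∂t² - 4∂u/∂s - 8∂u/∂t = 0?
With A = -1, B = -4, C = -4, the discriminant is 0. This is a parabolic PDE.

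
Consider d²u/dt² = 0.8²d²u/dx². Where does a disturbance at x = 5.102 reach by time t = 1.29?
Domain of influence: [4.07, 6.134]. Data at x = 5.102 spreads outward at speed 0.8.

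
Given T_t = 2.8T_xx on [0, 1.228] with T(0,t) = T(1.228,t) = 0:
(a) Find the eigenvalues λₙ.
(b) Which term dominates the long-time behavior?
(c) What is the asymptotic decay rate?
Eigenvalues: λₙ = 2.8n²π²/1.228².
First three modes:
  n=1: λ₁ = 2.8π²/1.228² ≈ 18.326
  n=2: λ₂ = 11.2π²/1.228² ≈ 73.303 (4× faster decay)
  n=3: λ₃ = 25.2π²/1.228² ≈ 164.931 (9× faster decay)
As t → ∞, higher modes decay exponentially faster. The n=1 mode dominates: T ~ c₁ sin(πx/1.228) e^{-λ₁t}.
Decay rate: λ₁ = 2.8π²/1.228² ≈ 18.326.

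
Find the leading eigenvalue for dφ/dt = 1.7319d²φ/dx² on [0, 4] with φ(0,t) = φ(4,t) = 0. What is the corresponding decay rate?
Eigenvalues: λₙ = 1.7319n²π²/4².
First three modes:
  n=1: λ₁ = 1.7319π²/4² ≈ 1.068
  n=2: λ₂ = 6.9276π²/4² ≈ 4.273 (4× faster decay)
  n=3: λ₃ = 15.5871π²/4² ≈ 9.615 (9× faster decay)
As t → ∞, higher modes decay exponentially faster. The n=1 mode dominates: φ ~ c₁ sin(πx/4) e^{-λ₁t}.
Decay rate: λ₁ = 1.7319π²/4² ≈ 1.068.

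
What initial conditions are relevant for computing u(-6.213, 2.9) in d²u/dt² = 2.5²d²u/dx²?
Domain of dependence: [-13.463, 1.037]. Signals travel at speed 2.5, so data within |x - -6.213| ≤ 2.5·2.9 = 7.25 can reach the point.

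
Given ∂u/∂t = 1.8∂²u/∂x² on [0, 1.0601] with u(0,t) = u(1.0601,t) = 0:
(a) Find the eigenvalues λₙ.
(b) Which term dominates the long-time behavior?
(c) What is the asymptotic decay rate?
Eigenvalues: λₙ = 1.8n²π²/1.0601².
First three modes:
  n=1: λ₁ = 1.8π²/1.0601² ≈ 15.808
  n=2: λ₂ = 7.2π²/1.0601² ≈ 63.232 (4× faster decay)
  n=3: λ₃ = 16.2π²/1.0601² ≈ 142.273 (9× faster decay)
As t → ∞, higher modes decay exponentially faster. The n=1 mode dominates: u ~ c₁ sin(πx/1.0601) e^{-λ₁t}.
Decay rate: λ₁ = 1.8π²/1.0601² ≈ 15.808.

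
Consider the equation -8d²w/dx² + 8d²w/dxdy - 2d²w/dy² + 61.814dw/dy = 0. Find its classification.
Parabolic. (A = -8, B = 8, C = -2 gives B² - 4AC = 0.)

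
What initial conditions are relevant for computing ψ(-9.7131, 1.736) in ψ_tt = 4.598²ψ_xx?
Domain of dependence: [-17.695228, -1.730972]. Signals travel at speed 4.598, so data within |x - -9.7131| ≤ 4.598·1.736 = 7.982128 can reach the point.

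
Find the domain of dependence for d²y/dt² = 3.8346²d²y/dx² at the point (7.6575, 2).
Domain of dependence: [-0.0117, 15.3267]. Signals travel at speed 3.8346, so data within |x - 7.6575| ≤ 3.8346·2 = 7.6692 can reach the point.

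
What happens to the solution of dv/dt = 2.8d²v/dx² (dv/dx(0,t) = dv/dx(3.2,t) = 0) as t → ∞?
v → constant (steady state). Heat is conserved (no flux at boundaries); solution approaches the spatial average.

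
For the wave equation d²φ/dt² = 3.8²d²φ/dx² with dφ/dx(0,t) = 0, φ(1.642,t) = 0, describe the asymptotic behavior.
φ oscillates (no decay). Energy is conserved; the solution oscillates indefinitely as standing waves.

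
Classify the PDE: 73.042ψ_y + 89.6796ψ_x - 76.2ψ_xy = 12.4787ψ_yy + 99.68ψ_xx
Rewriting in standard form: -99.68ψ_xx - 76.2ψ_xy - 12.4787ψ_yy + 89.6796ψ_x + 73.042ψ_y = 0. A = -99.68, B = -76.2, C = -12.4787. Discriminant B² - 4AC = 830.932736. Since 830.932736 > 0, hyperbolic.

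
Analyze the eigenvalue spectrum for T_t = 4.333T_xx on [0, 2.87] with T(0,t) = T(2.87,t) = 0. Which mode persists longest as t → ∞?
Eigenvalues: λₙ = 4.333n²π²/2.87².
First three modes:
  n=1: λ₁ = 4.333π²/2.87² ≈ 5.192
  n=2: λ₂ = 17.332π²/2.87² ≈ 20.768 (4× faster decay)
  n=3: λ₃ = 38.997π²/2.87² ≈ 46.727 (9× faster decay)
As t → ∞, higher modes decay exponentially faster. The n=1 mode dominates: T ~ c₁ sin(πx/2.87) e^{-λ₁t}.
Decay rate: λ₁ = 4.333π²/2.87² ≈ 5.192.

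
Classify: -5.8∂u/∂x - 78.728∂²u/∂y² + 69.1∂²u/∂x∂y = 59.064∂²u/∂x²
Rewriting in standard form: -59.064∂²u/∂x² + 69.1∂²u/∂x∂y - 78.728∂²u/∂y² - 5.8∂u/∂x = 0. Elliptic (discriminant = -13825.152368).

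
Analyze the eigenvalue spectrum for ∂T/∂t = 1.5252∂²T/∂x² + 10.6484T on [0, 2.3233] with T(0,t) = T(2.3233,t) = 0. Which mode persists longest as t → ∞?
Eigenvalues: λₙ = 1.5252n²π²/2.3233² - 10.6484.
First three modes:
  n=1: λ₁ = 1.5252π²/2.3233² - 10.6484 ≈ -7.86
  n=2: λ₂ = 6.1008π²/2.3233² - 10.6484 ≈ 0.507
  n=3: λ₃ = 13.7268π²/2.3233² - 10.6484 ≈ 14.451
Since 1.5252π²/2.3233² ≈ 2.789 < 10.6484, λ₁ < 0.
The n=1 mode grows fastest (−λₙ is largest for n=1) → dominates.
Asymptotic: T ~ c₁ sin(πx/2.3233) e^{7.86t} (exponential growth at rate −λ₁ ≈ 7.86).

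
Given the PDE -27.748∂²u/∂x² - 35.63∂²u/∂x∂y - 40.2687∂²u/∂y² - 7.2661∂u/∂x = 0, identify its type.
The second-order coefficients are A = -27.748, B = -35.63, C = -40.2687. Since B² - 4AC = -3200.0066504 < 0, this is an elliptic PDE.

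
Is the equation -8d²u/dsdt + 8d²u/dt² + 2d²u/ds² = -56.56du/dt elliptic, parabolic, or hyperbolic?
Rewriting in standard form: 2d²u/ds² - 8d²u/dsdt + 8d²u/dt² + 56.56du/dt = 0. Computing B² - 4AC with A = 2, B = -8, C = 8: discriminant = 0 (zero). Answer: parabolic.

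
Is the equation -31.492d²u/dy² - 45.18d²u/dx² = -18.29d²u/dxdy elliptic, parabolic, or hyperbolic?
Rewriting in standard form: -45.18d²u/dx² + 18.29d²u/dxdy - 31.492d²u/dy² = 0. Computing B² - 4AC with A = -45.18, B = 18.29, C = -31.492: discriminant = -5356.71014 (negative). Answer: elliptic.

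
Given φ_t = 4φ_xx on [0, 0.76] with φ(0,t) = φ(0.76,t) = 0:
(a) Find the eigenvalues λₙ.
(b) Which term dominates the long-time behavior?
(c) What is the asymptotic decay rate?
Eigenvalues: λₙ = 4n²π²/0.76².
First three modes:
  n=1: λ₁ = 4π²/0.76² ≈ 68.349
  n=2: λ₂ = 16π²/0.76² ≈ 273.396 (4× faster decay)
  n=3: λ₃ = 36π²/0.76² ≈ 615.142 (9× faster decay)
As t → ∞, higher modes decay exponentially faster. The n=1 mode dominates: φ ~ c₁ sin(πx/0.76) e^{-λ₁t}.
Decay rate: λ₁ = 4π²/0.76² ≈ 68.349.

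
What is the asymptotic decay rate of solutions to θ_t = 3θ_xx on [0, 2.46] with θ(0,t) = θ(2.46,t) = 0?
Eigenvalues: λₙ = 3n²π²/2.46².
First three modes:
  n=1: λ₁ = 3π²/2.46² ≈ 4.893
  n=2: λ₂ = 12π²/2.46² ≈ 19.571 (4× faster decay)
  n=3: λ₃ = 27π²/2.46² ≈ 44.035 (9× faster decay)
As t → ∞, higher modes decay exponentially faster. The n=1 mode dominates: θ ~ c₁ sin(πx/2.46) e^{-λ₁t}.
Decay rate: λ₁ = 3π²/2.46² ≈ 4.893.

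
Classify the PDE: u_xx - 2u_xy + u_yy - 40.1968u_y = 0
A = 1, B = -2, C = 1. Discriminant B² - 4AC = 0. Since 0 = 0, parabolic.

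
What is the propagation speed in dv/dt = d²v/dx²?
Infinite. The heat equation is parabolic, not hyperbolic, so disturbances propagate instantly.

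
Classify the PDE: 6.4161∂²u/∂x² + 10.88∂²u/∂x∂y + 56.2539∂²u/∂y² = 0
A = 6.4161, B = 10.88, C = 56.2539. Discriminant B² - 4AC = -1325.34819116. Since -1325.34819116 < 0, elliptic.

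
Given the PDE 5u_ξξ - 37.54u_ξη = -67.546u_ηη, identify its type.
Rewriting in standard form: 5u_ξξ - 37.54u_ξη + 67.546u_ηη = 0. The second-order coefficients are A = 5, B = -37.54, C = 67.546. Since B² - 4AC = 58.3316 > 0, this is a hyperbolic PDE.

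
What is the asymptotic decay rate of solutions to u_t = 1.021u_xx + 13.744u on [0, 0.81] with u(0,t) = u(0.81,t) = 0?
Eigenvalues: λₙ = 1.021n²π²/0.81² - 13.744.
First three modes:
  n=1: λ₁ = 1.021π²/0.81² - 13.744 ≈ 1.615
  n=2: λ₂ = 4.084π²/0.81² - 13.744 ≈ 47.691
  n=3: λ₃ = 9.189π²/0.81² - 13.744 ≈ 124.485
Since 1.021π²/0.81² ≈ 15.359 > 13.744, all λₙ > 0.
The n=1 mode decays slowest → dominates as t → ∞.
Asymptotic: u ~ c₁ sin(πx/0.81) e^{-λ₁t} with decay rate λ₁ ≈ 1.615.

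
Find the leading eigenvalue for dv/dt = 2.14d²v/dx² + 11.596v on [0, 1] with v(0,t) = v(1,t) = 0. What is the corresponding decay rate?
Eigenvalues: λₙ = 2.14n²π²/1² - 11.596.
First three modes:
  n=1: λ₁ = 2.14π² - 11.596 ≈ 9.525
  n=2: λ₂ = 8.56π² - 11.596 ≈ 72.888
  n=3: λ₃ = 19.26π² - 11.596 ≈ 178.493
Since 2.14π² ≈ 21.121 > 11.596, all λₙ > 0.
The n=1 mode decays slowest → dominates as t → ∞.
Asymptotic: v ~ c₁ sin(πx/1) e^{-λ₁t} with decay rate λ₁ ≈ 9.525.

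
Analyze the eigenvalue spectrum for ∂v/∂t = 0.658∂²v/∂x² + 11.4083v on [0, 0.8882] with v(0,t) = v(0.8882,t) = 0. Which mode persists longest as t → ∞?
Eigenvalues: λₙ = 0.658n²π²/0.8882² - 11.4083.
First three modes:
  n=1: λ₁ = 0.658π²/0.8882² - 11.4083 ≈ -3.176
  n=2: λ₂ = 2.632π²/0.8882² - 11.4083 ≈ 21.52
  n=3: λ₃ = 5.922π²/0.8882² - 11.4083 ≈ 62.679
Since 0.658π²/0.8882² ≈ 8.232 < 11.4083, λ₁ < 0.
The n=1 mode grows fastest (−λₙ is largest for n=1) → dominates.
Asymptotic: v ~ c₁ sin(πx/0.8882) e^{3.176t} (exponential growth at rate −λ₁ ≈ 3.176).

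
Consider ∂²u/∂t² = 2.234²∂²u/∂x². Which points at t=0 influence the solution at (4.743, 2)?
Domain of dependence: [0.275, 9.211]. Signals travel at speed 2.234, so data within |x - 4.743| ≤ 2.234·2 = 4.468 can reach the point.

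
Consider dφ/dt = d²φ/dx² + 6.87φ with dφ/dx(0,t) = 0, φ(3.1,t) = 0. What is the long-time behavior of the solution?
As t → ∞, φ grows unboundedly. Reaction dominates diffusion (r=6.87 > κπ²/(4L²)≈0.26); solution grows exponentially.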